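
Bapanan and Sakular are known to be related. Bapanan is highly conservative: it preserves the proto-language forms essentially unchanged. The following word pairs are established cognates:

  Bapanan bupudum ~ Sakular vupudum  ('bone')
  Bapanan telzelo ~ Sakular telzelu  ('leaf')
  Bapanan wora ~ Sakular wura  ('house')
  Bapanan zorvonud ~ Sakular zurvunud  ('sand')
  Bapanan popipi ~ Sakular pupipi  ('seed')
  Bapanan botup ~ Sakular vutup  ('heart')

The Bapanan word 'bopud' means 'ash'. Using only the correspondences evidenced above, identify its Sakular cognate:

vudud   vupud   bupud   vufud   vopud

botup ~ vutup — Bapanan b corresponds to Sakular v word-initially before a back vowel.
popipi ~ pupipi — Bapanan o corresponds to Sakular u after a consonant, before a labial obstruent.
Applying these to Bapanan 'bopud':
  bopud → vopud   (b→v word-initially before a back vowel)
  vopud → vupud   (o→u after a consonant, before a labial obstruent)
So the Sakular cognate is 'vupud'.

vupud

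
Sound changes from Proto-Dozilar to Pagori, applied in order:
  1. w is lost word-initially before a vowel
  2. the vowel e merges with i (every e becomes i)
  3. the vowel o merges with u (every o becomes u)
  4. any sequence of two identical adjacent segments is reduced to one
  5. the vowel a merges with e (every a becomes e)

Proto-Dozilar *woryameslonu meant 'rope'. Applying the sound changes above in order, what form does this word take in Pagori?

uryemislunu

Pagori: *woryameslonu > oryameslonu > oryamislonu > uryamislunu > uryemislunu  (by glide loss, vowel merger, vowel merger, vowel merger)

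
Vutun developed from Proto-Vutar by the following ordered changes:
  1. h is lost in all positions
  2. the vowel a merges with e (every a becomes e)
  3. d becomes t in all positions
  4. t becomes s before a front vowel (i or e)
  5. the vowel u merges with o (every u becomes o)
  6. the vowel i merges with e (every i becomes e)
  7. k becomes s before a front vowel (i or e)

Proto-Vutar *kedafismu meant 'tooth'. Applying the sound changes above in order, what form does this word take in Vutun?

Vutun: start from *kedafismu.
  rule 1: no change — kedafismu
  rule 2 (vowel merger): kedafismu → kedefismu
  rule 3 (unconditioned shift): kedefismu → ketefismu
  rule 4 (palatalisation): ketefismu → kesefismu
  rule 5 (vowel merger): kesefismu → kesefismo
  rule 6 (vowel merger): kesefismo → kesefesmo
  rule 7 (palatalisation): kesefesmo → sesefesmo
  ⇒ Vutun sesefesmo

sesefesmo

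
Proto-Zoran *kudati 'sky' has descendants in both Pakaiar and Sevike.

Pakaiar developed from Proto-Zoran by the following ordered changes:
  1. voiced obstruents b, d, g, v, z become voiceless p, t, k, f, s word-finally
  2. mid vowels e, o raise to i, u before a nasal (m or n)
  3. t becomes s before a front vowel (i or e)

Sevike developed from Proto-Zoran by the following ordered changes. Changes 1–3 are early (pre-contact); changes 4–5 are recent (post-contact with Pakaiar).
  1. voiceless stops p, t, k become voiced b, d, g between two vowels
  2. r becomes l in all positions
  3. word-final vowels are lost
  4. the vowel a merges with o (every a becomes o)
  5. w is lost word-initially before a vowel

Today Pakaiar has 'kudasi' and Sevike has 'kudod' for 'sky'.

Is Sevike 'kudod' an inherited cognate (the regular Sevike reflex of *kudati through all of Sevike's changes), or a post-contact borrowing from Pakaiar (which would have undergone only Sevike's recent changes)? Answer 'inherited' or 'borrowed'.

inherited

If inherited, *kudati would pass through all of Sevike's changes:
Sevike: *kudati
  kudati → kudadi   [intervocalic voicing]
  kudadi (rule 2 does not apply)
  kudadi → kudad   [apocope]
  kudad → kudod   [vowel merger]
  kudod (rule 5 does not apply)
  giving Sevike kudod.
If borrowed from Pakaiar 'kudasi' after the early changes, it would undergo only the recent ones:
  rule 4 (vowel merger): kudasi → kudosi
  rule 5 (glide loss): no change (kudosi)
  ⇒ as a loan: kudosi
Sevike 'kudod' matches the inherited outcome exactly, so it is an inherited cognate, not a loan.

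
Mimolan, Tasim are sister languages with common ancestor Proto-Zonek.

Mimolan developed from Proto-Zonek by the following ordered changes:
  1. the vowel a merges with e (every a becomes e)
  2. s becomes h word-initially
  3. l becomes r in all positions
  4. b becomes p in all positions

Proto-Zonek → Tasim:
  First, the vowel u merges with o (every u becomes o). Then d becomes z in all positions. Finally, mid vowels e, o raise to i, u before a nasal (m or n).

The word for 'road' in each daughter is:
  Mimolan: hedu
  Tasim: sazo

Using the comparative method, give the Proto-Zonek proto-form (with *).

*sadu

Position 4: Mimolan has u, Tasim has o. Mimolan preserves u here (none of its changes turn any other segment into u), so the proto-segment is *u.
Position 1: Mimolan has h, Tasim has s. Tasim preserves s here (none of its changes turn any other segment into s), so the proto-segment is *s.
This points to *sadu. Verify forward in each daughter:
Mimolan: start from *sadu.
  rule 1 (vowel merger): sadu → sedu
  rule 2 (debuccalisation): sedu → hedu
  rule 3: no change — hedu
  rule 4: no change — hedu
  ⇒ Mimolan hedu
Tasim: *sadu > sado > sazo  (by vowel merger, unconditioned shift)
No other proto-form is consistent with every reflex, so the reconstruction is *sadu.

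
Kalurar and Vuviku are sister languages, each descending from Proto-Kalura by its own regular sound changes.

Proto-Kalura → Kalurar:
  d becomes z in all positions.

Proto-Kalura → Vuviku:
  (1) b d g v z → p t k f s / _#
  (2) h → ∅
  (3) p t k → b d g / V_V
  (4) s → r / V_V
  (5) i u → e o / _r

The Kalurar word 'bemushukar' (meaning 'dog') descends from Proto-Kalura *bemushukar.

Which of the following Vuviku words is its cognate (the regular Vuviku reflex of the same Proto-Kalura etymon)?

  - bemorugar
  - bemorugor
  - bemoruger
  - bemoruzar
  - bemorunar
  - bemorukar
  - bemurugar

bemorugar

Vuviku: *bemushukar > bemusukar > bemusugar > bemurugar > bemorugar  (by h-loss, intervocalic voicing, rhotacism, pre-rhotic lowering)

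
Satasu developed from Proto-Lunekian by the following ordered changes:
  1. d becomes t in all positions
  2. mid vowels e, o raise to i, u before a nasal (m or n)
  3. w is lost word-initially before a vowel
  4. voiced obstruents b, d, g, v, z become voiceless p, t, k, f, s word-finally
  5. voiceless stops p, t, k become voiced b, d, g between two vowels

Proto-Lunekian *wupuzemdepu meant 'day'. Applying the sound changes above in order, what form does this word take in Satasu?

ubuzimtebu

Satasu: *wupuzemdepu > wupuzemtepu > wupuzimtepu > upuzimtepu > ubuzimtebu  (by unconditioned shift, pre-nasal raising, glide loss, intervocalic voicing)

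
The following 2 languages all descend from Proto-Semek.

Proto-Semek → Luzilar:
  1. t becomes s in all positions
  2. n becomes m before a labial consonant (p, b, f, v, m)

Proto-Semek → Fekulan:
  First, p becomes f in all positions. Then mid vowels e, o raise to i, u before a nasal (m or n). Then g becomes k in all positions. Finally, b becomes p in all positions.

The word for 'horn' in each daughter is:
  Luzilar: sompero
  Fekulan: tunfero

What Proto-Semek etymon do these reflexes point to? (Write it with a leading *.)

Position 3: Luzilar has m, Fekulan has n. Fekulan preserves n here (none of its changes turn any other segment into n), so the proto-segment is *n.
Position 1: Luzilar has s, Fekulan has t. Fekulan preserves t here (none of its changes turn any other segment into t), so the proto-segment is *t.
Position 2: Luzilar has o, Fekulan has u. Luzilar preserves o here (none of its changes turn any other segment into o), so the proto-segment is *o.
Verify the candidate proto-form against each daughter:
Luzilar: *tonpero
  tonpero → sonpero   [unconditioned shift]
  sonpero → sompero   [nasal place assimilation]
  giving Luzilar sompero.
Fekulan: start from *tonpero.
  rule 1 (unconditioned shift): tonpero → tonfero
  rule 2 (pre-nasal raising): tonfero → tunfero
  rule 3: no change — tunfero
  rule 4: no change — tunfero
  ⇒ Fekulan tunfero
*tonpero is the unique common source.

*tonpero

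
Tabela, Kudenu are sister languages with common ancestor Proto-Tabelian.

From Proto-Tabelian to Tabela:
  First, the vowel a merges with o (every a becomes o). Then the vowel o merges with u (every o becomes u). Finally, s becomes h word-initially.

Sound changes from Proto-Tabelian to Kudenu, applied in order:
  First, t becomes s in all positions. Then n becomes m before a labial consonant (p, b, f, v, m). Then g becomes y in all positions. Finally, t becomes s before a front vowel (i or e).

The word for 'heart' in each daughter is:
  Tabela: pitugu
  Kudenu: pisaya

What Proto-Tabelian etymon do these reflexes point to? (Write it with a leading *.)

Position 4: Tabela has u, Kudenu has a. Kudenu preserves a here (none of its changes turn any other segment into a), so the proto-segment is *a.
Position 3: Tabela has t, Kudenu has s. Tabela preserves t here (none of its changes turn any other segment into t), so the proto-segment is *t.
Position 6: Tabela has u, Kudenu has a. Kudenu preserves a here (none of its changes turn any other segment into a), so the proto-segment is *a.
Verify the candidate proto-form against each daughter:
Tabela: *pitaga > pitogo > pitugu  (by vowel merger, vowel merger)
Kudenu: start from *pitaga.
  rule 1 (unconditioned shift): pitaga → pisaga
  rule 2: no change — pisaga
  rule 3 (unconditioned shift): pisaga → pisaya
  rule 4: no change — pisaya
  ⇒ Kudenu pisaya
No other proto-form is consistent with every reflex, so the reconstruction is *pitaga.

*pitaga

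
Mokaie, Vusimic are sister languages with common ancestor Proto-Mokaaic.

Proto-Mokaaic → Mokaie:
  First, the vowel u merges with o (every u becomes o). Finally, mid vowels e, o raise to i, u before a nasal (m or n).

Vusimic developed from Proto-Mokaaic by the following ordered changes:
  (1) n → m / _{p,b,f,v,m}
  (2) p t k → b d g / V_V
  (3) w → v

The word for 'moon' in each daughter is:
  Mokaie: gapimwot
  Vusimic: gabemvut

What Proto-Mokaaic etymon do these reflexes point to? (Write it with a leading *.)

Position 3: Mokaie has p, Vusimic has b. Mokaie preserves p here (none of its changes turn any other segment into p), so the proto-segment is *p.
Position 6: Mokaie has w, Vusimic has v. Mokaie preserves w here (none of its changes turn any other segment into w), so the proto-segment is *w.
Position 4: Mokaie has i, Vusimic has e. Vusimic preserves e here (none of its changes turn any other segment into e), so the proto-segment is *e.
Continuing position by position gives *gapemwut; check it forward:
Mokaie: start from *gapemwut.
  rule 1 (vowel merger): gapemwut → gapemwot
  rule 2 (pre-nasal raising): gapemwot → gapimwot
  ⇒ Mokaie gapimwot
Vusimic: *gapemwut
  gapemwut (rule 1 does not apply)
  gapemwut → gabemwut   [intervocalic voicing]
  gabemwut → gabemvut   [unconditioned shift]
  giving Vusimic gabemvut.
Only *gapemwut yields all of Mokaie gapimwot, Vusimic gabemvut.

*gapemwut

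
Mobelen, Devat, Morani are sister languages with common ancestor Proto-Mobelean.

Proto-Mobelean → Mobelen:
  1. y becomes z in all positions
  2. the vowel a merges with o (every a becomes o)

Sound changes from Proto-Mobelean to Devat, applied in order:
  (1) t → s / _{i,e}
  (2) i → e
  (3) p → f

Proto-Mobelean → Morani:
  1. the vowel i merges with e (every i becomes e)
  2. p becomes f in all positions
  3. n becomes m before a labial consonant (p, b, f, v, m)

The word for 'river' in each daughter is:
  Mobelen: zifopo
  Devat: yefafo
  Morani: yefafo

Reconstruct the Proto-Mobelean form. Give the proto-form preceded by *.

Position 1: Mobelen has z, Devat has y, Morani has y. Devat preserves y here (none of its changes turn any other segment into y), so the proto-segment is *y.
Position 2: Mobelen has i, Devat has e, Morani has e. Mobelen preserves i here (none of its changes turn any other segment into i), so the proto-segment is *i.
Verify the candidate proto-form against each daughter:
Mobelen: *yifapo
  yifapo → zifapo   [unconditioned shift]
  zifapo → zifopo   [vowel merger]
  giving Mobelen zifopo.
Devat: *yifapo
  yifapo (rule 1 does not apply)
  yifapo → yefapo   [vowel merger]
  yefapo → yefafo   [unconditioned shift]
  giving Devat yefafo.
Morani: *yifapo > yefapo > yefafo  (by vowel merger, unconditioned shift)
Only *yifapo yields all of Mobelen zifopo, Devat yefafo, Morani yefafo.

*yifapo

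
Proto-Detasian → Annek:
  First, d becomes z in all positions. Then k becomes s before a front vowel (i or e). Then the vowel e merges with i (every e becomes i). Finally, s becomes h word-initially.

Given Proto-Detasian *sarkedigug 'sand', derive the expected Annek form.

harsizigug

Annek: start from *sarkedigug.
  rule 1 (unconditioned shift): sarkedigug → sarkezigug
  rule 2 (palatalisation): sarkezigug → sarsezigug
  rule 3 (vowel merger): sarsezigug → sarsizigug
  rule 4 (debuccalisation): sarsizigug → harsizigug
  ⇒ Annek harsizigug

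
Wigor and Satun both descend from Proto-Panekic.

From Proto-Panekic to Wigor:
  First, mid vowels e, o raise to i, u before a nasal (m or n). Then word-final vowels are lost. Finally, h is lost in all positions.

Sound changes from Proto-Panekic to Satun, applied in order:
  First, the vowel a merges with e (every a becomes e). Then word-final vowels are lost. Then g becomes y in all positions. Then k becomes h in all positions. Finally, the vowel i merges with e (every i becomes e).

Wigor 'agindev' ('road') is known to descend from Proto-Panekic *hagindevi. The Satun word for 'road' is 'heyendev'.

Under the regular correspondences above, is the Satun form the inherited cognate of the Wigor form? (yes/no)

Derive the expected Satun reflex of *hagindevi:
Satun: *hagindevi
  hagindevi → hegindevi   [vowel merger]
  hegindevi → hegindev   [apocope]
  hegindev → heyindev   [unconditioned shift]
  heyindev (rule 4 does not apply)
  heyindev → heyendev   [vowel merger]
  giving Satun heyendev.
Satun 'heyendev' matches the regular reflex exactly, so the pair is cognate.

yes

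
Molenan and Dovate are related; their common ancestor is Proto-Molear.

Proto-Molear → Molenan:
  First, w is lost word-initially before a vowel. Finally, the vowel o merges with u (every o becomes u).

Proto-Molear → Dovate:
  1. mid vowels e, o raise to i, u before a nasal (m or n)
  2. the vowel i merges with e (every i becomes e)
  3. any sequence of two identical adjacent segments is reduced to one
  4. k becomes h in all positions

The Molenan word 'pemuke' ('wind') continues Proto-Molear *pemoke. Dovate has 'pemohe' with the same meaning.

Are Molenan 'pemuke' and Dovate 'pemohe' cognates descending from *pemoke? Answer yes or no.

yes

Derive the expected Dovate reflex of *pemoke:
Dovate: *pemoke
  pemoke → pimoke   [pre-nasal raising]
  pimoke → pemoke   [vowel merger]
  pemoke (rule 3 does not apply)
  pemoke → pemohe   [unconditioned shift]
  giving Dovate pemohe.
Dovate 'pemohe' matches the regular reflex exactly, so the pair is cognate.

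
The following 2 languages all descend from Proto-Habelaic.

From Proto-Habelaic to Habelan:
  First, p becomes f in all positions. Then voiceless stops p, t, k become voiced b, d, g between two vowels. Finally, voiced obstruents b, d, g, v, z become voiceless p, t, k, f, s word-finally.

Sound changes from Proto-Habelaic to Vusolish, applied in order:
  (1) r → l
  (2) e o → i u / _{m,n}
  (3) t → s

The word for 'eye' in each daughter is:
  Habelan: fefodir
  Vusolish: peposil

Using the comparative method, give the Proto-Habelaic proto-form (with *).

*pepotir

Position 3: Habelan has f, Vusolish has p. Vusolish preserves p here (none of its changes turn any other segment into p), so the proto-segment is *p.
Position 1: Habelan has f, Vusolish has p. Vusolish preserves p here (none of its changes turn any other segment into p), so the proto-segment is *p.
Continuing position by position gives *pepotir; check it forward:
Habelan: *pepotir > fefotir > fefodir  (by unconditioned shift, intervocalic voicing)
Vusolish: start from *pepotir.
  rule 1 (unconditioned shift): pepotir → pepotil
  rule 2: no change — pepotil
  rule 3 (unconditioned shift): pepotil → peposil
  ⇒ Vusolish peposil
No other proto-form is consistent with every reflex, so the reconstruction is *pepotir.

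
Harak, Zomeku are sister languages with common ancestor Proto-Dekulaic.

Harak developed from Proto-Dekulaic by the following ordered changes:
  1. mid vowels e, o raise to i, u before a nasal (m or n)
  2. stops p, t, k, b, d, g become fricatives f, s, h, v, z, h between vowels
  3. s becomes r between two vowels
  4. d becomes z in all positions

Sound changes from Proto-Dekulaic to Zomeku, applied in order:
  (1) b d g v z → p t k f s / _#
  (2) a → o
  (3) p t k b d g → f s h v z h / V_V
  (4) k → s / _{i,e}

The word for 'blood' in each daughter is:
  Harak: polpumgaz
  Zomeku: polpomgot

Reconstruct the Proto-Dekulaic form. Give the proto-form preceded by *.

Position 5: Harak has u, Zomeku has o. Taking the neighbouring segments as reconstructed: Harak u could go back to *o or *u; Zomeku o could go back to *a or *o — the one source consistent with every daughter is *o.
Position 8: Harak has a, Zomeku has o. Harak preserves a here (none of its changes turn any other segment into a), so the proto-segment is *a.
Position 9: Harak has z, Zomeku has t. Taking the neighbouring segments as reconstructed: Harak z could go back to *d or *z; Zomeku t could go back to *t or *d — the one source consistent with every daughter is *d.
Verify the candidate proto-form against each daughter:
Harak: *polpomgad
  polpomgad → polpumgad   [pre-nasal raising]
  polpumgad (rule 2 does not apply)
  polpumgad (rule 3 does not apply)
  polpumgad → polpumgaz   [unconditioned shift]
  giving Harak polpumgaz.
Zomeku: *polpomgad > polpomgat > polpomgot  (by final devoicing, vowel merger)
*polpomgad is the unique common source.

*polpomgad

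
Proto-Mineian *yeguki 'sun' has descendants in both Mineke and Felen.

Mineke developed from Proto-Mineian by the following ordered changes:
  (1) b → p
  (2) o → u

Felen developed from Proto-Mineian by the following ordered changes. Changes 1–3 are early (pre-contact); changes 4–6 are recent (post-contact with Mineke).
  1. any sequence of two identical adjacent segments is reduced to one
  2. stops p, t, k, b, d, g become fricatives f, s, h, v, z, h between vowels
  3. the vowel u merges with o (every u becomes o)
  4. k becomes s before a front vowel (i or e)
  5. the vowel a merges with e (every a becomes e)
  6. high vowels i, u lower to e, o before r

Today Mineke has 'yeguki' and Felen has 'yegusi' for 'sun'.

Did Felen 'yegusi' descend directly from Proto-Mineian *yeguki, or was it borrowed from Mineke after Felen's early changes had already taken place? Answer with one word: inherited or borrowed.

If inherited, *yeguki would pass through all of Felen's changes:
Felen: *yeguki > yehuhi > yehohi  (by intervocalic lenition, vowel merger)
If borrowed from Mineke 'yeguki' after the early changes, it would undergo only the recent ones:
  rule 4 (palatalisation): yeguki → yegusi
  rule 5 (vowel merger): no change (yegusi)
  rule 6 (pre-rhotic lowering): no change (yegusi)
  ⇒ as a loan: yegusi
Felen 'yegusi' matches the loan outcome 'yegusi', not the inherited 'yehohi' — it skipped the early Felen changes, so it was borrowed from Mineke.

borrowed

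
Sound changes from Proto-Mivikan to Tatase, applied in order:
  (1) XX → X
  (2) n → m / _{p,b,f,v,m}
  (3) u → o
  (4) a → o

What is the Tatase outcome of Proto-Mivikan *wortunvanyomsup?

Tatase: *wortunvanyomsup > wortumvanyomsup > wortomvanyomsop > wortomvonyomsop  (by nasal place assimilation, vowel merger, vowel merger)

wortomvonyomsop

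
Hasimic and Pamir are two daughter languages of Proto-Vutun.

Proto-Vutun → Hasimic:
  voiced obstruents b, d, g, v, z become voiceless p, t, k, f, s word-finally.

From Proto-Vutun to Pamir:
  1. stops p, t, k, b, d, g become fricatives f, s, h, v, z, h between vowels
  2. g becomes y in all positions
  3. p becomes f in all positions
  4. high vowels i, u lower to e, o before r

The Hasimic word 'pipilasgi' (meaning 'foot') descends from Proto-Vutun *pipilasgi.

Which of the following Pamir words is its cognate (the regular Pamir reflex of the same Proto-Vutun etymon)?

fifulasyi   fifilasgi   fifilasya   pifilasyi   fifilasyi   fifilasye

Pamir: start from *pipilasgi.
  rule 1 (intervocalic lenition): pipilasgi → pifilasgi
  rule 2 (unconditioned shift): pifilasgi → pifilasyi
  rule 3 (unconditioned shift): pifilasyi → fifilasyi
  rule 4: no change — fifilasyi
  ⇒ Pamir fifilasyi
Only 'fifilasyi' matches the regular Pamir development of *pipilasgi.

fifilasyi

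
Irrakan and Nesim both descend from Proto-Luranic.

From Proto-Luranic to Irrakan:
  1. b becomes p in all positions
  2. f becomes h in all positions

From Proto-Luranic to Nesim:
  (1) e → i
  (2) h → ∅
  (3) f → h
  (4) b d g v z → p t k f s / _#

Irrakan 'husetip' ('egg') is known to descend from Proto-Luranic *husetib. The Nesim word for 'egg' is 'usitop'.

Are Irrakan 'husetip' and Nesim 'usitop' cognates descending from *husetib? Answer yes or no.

Derive the expected Nesim reflex of *husetib:
Nesim: *husetib > husitib > usitib > usitip  (by vowel merger, h-loss, final devoicing)
The regular Nesim reflex would be 'usitip', but the attested form is 'usitop'. The correspondence is irregular, so they are not cognates (the Nesim form has a different source).

no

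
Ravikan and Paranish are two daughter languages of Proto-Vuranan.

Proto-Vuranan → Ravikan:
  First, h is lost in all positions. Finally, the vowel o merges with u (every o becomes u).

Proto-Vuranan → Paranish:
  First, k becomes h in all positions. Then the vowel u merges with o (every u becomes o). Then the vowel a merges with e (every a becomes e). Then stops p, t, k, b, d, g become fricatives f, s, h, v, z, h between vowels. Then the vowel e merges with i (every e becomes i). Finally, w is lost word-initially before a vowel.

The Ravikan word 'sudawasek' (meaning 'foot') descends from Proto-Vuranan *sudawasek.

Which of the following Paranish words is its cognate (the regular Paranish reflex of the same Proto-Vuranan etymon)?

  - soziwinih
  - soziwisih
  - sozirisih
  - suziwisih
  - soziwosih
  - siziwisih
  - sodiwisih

Paranish: *sudawasek > sudawaseh > sodawaseh > sodeweseh > sozeweseh > soziwisih  (by unconditioned shift, vowel merger, vowel merger, intervocalic lenition, vowel merger)

soziwisih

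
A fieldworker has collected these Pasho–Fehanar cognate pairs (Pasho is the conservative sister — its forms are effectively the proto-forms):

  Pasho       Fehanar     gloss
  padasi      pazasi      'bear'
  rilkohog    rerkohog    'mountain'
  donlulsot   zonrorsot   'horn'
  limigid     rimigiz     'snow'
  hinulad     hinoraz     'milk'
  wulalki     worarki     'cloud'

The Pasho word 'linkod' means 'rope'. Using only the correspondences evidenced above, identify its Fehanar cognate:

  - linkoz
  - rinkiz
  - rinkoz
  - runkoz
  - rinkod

rinkoz

limigid ~ rimigiz — Pasho l corresponds to Fehanar r word-initially before a front vowel.
limigid ~ rimigiz, hinulad ~ hinoraz — Pasho d corresponds to Fehanar z word-finally.
Applying these to Pasho 'linkod':
  linkod → rinkod   (l→r word-initially before a front vowel)
  rinkod → rinkoz   (d→z word-finally)
So the Fehanar cognate is 'rinkoz'.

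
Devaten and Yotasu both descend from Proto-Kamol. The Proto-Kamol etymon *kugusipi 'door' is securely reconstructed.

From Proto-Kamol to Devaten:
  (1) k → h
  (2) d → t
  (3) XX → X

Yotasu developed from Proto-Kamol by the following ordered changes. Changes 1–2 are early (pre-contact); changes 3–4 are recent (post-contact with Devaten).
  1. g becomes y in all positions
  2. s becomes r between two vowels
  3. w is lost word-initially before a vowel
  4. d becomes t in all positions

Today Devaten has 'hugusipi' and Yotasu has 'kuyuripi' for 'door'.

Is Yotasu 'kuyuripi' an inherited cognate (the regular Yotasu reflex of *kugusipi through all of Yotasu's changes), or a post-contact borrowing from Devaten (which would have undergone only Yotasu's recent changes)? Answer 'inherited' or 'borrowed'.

If inherited, *kugusipi would pass through all of Yotasu's changes:
Yotasu: start from *kugusipi.
  rule 1 (unconditioned shift): kugusipi → kuyusipi
  rule 2 (rhotacism): kuyusipi → kuyuripi
  rule 3: no change — kuyuripi
  rule 4: no change — kuyuripi
  ⇒ Yotasu kuyuripi
If borrowed from Devaten 'hugusipi' after the early changes, it would undergo only the recent ones:
  rule 3 (glide loss): no change (hugusipi)
  rule 4 (unconditioned shift): no change (hugusipi)
  ⇒ as a loan: hugusipi
Yotasu 'kuyuripi' matches the inherited outcome exactly, so it is an inherited cognate, not a loan.

inherited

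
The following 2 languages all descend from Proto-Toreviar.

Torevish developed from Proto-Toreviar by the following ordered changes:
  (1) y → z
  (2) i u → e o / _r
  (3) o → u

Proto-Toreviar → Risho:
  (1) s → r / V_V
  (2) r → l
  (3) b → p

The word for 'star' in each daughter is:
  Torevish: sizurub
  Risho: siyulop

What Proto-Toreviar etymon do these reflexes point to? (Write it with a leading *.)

Position 6: Torevish has u, Risho has o. Risho preserves o here (none of its changes turn any other segment into o), so the proto-segment is *o.
Position 3: Torevish has z, Risho has y. Risho preserves y here (none of its changes turn any other segment into y), so the proto-segment is *y.
Continuing position by position gives *siyurob; check it forward:
Torevish: *siyurob
  siyurob → sizurob   [unconditioned shift]
  sizurob → sizorob   [pre-rhotic lowering]
  sizorob → sizurub   [vowel merger]
  giving Torevish sizurub.
Risho: *siyurob > siyulob > siyulop  (by unconditioned shift, unconditioned shift)
*siyurob is the unique common source.

*siyurob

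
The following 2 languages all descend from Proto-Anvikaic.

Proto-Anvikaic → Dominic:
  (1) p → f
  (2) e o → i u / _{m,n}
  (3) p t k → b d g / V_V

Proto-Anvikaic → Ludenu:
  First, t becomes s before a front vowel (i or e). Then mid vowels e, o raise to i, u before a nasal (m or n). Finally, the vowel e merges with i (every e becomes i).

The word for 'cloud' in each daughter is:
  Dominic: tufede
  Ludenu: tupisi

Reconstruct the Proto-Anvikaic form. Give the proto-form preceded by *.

*tupete

Position 4: Dominic has e, Ludenu has i. Dominic preserves e here (none of its changes turn any other segment into e), so the proto-segment is *e.
Position 3: Dominic has f, Ludenu has p. Ludenu preserves p here (none of its changes turn any other segment into p), so the proto-segment is *p.
Continuing position by position gives *tupete; check it forward:
Dominic: start from *tupete.
  rule 1 (unconditioned shift): tupete → tufete
  rule 2: no change — tufete
  rule 3 (intervocalic voicing): tufete → tufede
  ⇒ Dominic tufede
Ludenu: *tupete > tupese > tupisi  (by palatalisation, vowel merger)
*tupete is the unique common source.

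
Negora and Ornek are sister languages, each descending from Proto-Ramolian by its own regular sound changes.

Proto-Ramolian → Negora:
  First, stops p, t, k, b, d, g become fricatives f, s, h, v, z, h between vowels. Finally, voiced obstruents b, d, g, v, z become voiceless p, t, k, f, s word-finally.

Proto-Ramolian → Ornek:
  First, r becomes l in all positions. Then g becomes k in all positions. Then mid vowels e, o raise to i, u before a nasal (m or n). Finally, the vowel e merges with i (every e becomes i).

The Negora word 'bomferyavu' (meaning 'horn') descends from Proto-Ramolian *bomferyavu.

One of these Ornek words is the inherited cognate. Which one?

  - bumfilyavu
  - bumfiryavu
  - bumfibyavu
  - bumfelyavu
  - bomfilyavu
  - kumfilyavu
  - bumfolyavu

Ornek: *bomferyavu > bomfelyavu > bumfelyavu > bumfilyavu  (by unconditioned shift, pre-nasal raising, vowel merger)
The other candidates each miss or misapply at least one Ornek change.

bumfilyavu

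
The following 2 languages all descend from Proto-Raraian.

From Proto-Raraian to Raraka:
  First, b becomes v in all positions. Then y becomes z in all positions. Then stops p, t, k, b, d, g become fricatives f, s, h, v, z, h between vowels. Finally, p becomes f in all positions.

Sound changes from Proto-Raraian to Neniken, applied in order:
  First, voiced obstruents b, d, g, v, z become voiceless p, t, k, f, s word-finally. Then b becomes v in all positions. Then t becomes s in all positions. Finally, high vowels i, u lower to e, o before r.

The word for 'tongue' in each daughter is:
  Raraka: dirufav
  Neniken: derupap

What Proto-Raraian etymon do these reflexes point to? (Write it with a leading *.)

*dirupab

Position 2: Raraka has i, Neniken has e. Raraka preserves i here (none of its changes turn any other segment into i), so the proto-segment is *i.
Position 5: Raraka has f, Neniken has p. Taking the neighbouring segments as reconstructed: Raraka f could go back to *p or *f; Neniken p can only go back to *p — the one source consistent with every daughter is *p.
Position 7: Raraka has v, Neniken has p. Taking the neighbouring segments as reconstructed: Raraka v could go back to *b or *v; Neniken p could go back to *p or *b — the one source consistent with every daughter is *b.
This points to *dirupab. Verify forward in each daughter:
Raraka: start from *dirupab.
  rule 1 (unconditioned shift): dirupab → dirupav
  rule 2: no change — dirupav
  rule 3 (intervocalic lenition): dirupav → dirufav
  rule 4: no change — dirufav
  ⇒ Raraka dirufav
Neniken: start from *dirupab.
  rule 1 (final devoicing): dirupab → dirupap
  rule 2: no change — dirupap
  rule 3: no change — dirupap
  rule 4 (pre-rhotic lowering): dirupap → derupap
  ⇒ Neniken derupap
No other proto-form is consistent with every reflex, so the reconstruction is *dirupab.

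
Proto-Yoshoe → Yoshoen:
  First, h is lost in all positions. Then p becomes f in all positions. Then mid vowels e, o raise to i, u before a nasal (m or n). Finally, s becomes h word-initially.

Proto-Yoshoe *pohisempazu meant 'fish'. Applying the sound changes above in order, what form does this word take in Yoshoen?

foisimfazu

Yoshoen: *pohisempazu
  pohisempazu → poisempazu   [h-loss]
  poisempazu → foisemfazu   [unconditioned shift]
  foisemfazu → foisimfazu   [pre-nasal raising]
  foisimfazu (rule 4 does not apply)
  giving Yoshoen foisimfazu.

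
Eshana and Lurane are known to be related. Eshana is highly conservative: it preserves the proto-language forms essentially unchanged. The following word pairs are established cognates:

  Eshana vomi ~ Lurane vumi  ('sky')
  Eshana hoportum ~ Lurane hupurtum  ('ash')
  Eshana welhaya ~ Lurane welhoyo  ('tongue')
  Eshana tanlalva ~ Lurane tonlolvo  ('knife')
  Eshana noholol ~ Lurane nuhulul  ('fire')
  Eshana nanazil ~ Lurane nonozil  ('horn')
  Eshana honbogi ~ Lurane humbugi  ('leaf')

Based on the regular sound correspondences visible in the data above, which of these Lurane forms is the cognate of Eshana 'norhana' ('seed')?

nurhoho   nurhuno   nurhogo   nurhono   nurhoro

nurhono

hoportum ~ hupurtum — Eshana o corresponds to Lurane u after a consonant, before r.
tanlalva ~ tonlolvo, nanazil ~ nonozil — Eshana a corresponds to Lurane o after a consonant, before a nasal.
welhaya ~ welhoyo, tanlalva ~ tonlolvo — Eshana a corresponds to Lurane o word-finally.
Applying these to Eshana 'norhana':
  norhana → nurhana   (o→u after a consonant, before r)
  nurhana → nurhona   (a→o after a consonant, before a nasal)
  nurhona → nurhono   (a→o word-finally)
So the Lurane cognate is 'nurhono'.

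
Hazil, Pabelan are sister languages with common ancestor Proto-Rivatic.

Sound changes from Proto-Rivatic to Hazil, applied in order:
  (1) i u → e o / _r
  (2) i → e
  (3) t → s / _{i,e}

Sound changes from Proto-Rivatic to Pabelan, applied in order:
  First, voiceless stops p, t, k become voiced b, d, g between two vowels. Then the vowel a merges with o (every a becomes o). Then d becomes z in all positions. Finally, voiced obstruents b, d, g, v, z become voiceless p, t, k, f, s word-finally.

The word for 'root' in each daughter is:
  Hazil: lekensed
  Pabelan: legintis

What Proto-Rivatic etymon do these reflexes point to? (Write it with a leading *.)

Position 7: Hazil has e, Pabelan has i. Pabelan preserves i here (none of its changes turn any other segment into i), so the proto-segment is *i.
Position 8: Hazil has d, Pabelan has s. Hazil preserves d here (none of its changes turn any other segment into d), so the proto-segment is *d.
Position 3: Hazil has k, Pabelan has g. Hazil preserves k here (none of its changes turn any other segment into k), so the proto-segment is *k.
This points to *lekintid. Verify forward in each daughter:
Hazil: *lekintid > lekented > lekensed  (by vowel merger, palatalisation)
Pabelan: start from *lekintid.
  rule 1 (intervocalic voicing): lekintid → legintid
  rule 2: no change — legintid
  rule 3 (unconditioned shift): legintid → legintiz
  rule 4 (final devoicing): legintiz → legintis
  ⇒ Pabelan legintis
*lekintid is the unique common source.

*lekintid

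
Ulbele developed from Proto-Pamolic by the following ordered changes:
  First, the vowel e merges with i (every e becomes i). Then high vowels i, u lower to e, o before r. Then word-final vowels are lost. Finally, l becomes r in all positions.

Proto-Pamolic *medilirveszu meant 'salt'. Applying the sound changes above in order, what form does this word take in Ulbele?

Ulbele: *medilirveszu > midilirviszu > midilerviszu > midilervisz > midirervisz  (by vowel merger, pre-rhotic lowering, apocope, unconditioned shift)

midirervisz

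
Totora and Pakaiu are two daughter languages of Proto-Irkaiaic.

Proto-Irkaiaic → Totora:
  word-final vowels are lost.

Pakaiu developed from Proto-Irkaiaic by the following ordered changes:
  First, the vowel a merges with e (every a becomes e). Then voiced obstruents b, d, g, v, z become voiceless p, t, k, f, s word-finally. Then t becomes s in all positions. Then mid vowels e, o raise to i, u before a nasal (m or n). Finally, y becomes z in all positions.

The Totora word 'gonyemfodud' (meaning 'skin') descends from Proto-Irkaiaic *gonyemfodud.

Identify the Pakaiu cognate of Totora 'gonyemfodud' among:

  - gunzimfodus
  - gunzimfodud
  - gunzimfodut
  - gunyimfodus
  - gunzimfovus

gunzimfodus

Pakaiu: *gonyemfodud > gonyemfodut > gonyemfodus > gunyimfodus > gunzimfodus  (by final devoicing, unconditioned shift, pre-nasal raising, unconditioned shift)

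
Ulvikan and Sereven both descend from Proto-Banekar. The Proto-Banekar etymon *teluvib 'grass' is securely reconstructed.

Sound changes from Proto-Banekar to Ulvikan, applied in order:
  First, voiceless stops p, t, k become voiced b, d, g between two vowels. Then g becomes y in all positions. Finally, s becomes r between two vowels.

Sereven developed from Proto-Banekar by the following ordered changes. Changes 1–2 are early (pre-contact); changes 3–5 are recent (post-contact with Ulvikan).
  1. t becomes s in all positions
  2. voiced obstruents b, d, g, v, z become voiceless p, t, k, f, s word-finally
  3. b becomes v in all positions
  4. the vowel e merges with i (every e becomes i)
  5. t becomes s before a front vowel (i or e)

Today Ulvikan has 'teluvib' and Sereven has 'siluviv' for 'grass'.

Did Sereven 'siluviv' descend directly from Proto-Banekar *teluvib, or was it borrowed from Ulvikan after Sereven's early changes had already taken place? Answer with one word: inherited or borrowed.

If inherited, *teluvib would pass through all of Sereven's changes:
Sereven: *teluvib > seluvib > seluvip > siluvip  (by unconditioned shift, final devoicing, vowel merger)
If borrowed from Ulvikan 'teluvib' after the early changes, it would undergo only the recent ones:
  rule 3 (unconditioned shift): teluvib → teluviv
  rule 4 (vowel merger): teluviv → tiluviv
  rule 5 (palatalisation): tiluviv → siluviv
  ⇒ as a loan: siluviv
Sereven 'siluviv' matches the loan outcome 'siluviv', not the inherited 'siluvip' — it skipped the early Sereven changes, so it was borrowed from Ulvikan.

borrowed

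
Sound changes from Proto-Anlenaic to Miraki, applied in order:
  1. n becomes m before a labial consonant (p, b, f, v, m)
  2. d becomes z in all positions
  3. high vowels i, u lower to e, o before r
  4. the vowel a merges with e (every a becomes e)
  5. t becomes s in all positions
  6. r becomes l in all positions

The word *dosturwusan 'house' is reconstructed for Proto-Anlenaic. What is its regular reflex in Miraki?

zossolwusen

Miraki: *dosturwusan
  dosturwusan (rule 1 does not apply)
  dosturwusan → zosturwusan   [unconditioned shift]
  zosturwusan → zostorwusan   [pre-rhotic lowering]
  zostorwusan → zostorwusen   [vowel merger]
  zostorwusen → zossorwusen   [unconditioned shift]
  zossorwusen → zossolwusen   [unconditioned shift]
  giving Miraki zossolwusen.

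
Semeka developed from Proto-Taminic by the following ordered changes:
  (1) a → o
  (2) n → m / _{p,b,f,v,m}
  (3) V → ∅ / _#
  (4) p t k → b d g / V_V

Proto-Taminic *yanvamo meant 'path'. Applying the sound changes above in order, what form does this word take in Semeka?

Semeka: start from *yanvamo.
  rule 1 (vowel merger): yanvamo → yonvomo
  rule 2 (nasal place assimilation): yonvomo → yomvomo
  rule 3 (apocope): yomvomo → yomvom
  rule 4: no change — yomvom
  ⇒ Semeka yomvom

yomvom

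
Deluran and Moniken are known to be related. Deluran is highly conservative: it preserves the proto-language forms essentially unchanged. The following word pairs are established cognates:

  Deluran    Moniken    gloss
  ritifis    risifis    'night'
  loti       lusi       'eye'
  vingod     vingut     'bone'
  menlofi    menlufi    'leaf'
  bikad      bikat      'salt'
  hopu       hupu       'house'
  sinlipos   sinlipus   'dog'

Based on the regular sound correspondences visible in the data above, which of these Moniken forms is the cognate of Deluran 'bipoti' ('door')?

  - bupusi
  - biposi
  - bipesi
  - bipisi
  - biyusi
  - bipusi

bipusi

loti ~ lusi, vingod ~ vingut — Deluran o corresponds to Moniken u after a consonant, before a consonant other than r, m, n, p, b, f, v.
ritifis ~ risifis, loti ~ lusi — Deluran t corresponds to Moniken s between vowels (before a front vowel).
Applying these to Deluran 'bipoti':
  bipoti → biputi   (o→u after a consonant, before a consonant other than r, m, n, p, b, f, v)
  biputi → bipusi   (t→s between vowels (before a front vowel))
So the Moniken cognate is 'bipusi'.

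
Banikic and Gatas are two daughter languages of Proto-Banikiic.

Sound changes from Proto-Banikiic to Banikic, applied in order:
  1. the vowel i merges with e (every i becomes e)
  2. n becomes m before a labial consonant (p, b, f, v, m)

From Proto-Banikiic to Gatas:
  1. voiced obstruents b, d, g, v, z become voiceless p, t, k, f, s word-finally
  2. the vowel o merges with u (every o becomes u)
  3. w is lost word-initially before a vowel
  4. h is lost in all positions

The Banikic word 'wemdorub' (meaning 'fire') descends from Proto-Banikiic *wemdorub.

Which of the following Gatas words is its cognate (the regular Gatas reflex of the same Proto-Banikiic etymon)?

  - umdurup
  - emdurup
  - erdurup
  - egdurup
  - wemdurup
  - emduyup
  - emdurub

emdurup

Gatas: *wemdorub
  wemdorub → wemdorup   [final devoicing]
  wemdorup → wemdurup   [vowel merger]
  wemdurup → emdurup   [glide loss]
  emdurup (rule 4 does not apply)
  giving Gatas emdurup.
Only 'emdurup' matches the regular Gatas development of *wemdorub.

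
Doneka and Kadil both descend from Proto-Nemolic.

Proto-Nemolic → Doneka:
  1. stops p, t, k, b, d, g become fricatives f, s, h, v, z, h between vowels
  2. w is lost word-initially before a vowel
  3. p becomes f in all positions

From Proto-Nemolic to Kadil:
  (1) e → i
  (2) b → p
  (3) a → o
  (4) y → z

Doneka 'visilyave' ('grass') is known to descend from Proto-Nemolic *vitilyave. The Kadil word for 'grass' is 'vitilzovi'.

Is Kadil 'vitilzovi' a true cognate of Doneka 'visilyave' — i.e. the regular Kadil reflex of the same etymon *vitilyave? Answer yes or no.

Derive the expected Kadil reflex of *vitilyave:
Kadil: *vitilyave > vitilyavi > vitilyovi > vitilzovi  (by vowel merger, vowel merger, unconditioned shift)
Kadil 'vitilzovi' matches the regular reflex exactly, so the pair is cognate.

yes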